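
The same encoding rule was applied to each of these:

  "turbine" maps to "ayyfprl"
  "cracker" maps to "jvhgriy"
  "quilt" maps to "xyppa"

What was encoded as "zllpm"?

Shifts by position in turbine: pos 0: t→a (+7), pos 1: u→y (+4), pos 2: r→y (+7), pos 3: b→f (+4) — repeating every 2. A repeating key of period 2 is used — shifts +7, +4 over and over.
Undoing it on zllpm: z−7=s, l−4=h, l−7=e, p−4=l, m−7=f.

shelf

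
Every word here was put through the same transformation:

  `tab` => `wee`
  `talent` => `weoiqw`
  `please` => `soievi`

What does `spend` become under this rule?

vsiqg

The shift depends on letter class: consonant t→w is +3, but vowel a→e is +4. Two shifts are in play — +4 for a/e/i/o/u, +3 for every other letter.
On spend: s(cons)+3=v, p(cons)+3=s, e(vowel)+4=i, n(cons)+3=q, d(cons)+3=g.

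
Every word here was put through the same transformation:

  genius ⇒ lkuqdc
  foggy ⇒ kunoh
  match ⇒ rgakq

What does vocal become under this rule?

aujiu

In genius: g→l is +5, e→k is +6, n→u is +7, i→q is +8 — the shift increases by 1 each position. Each letter shifts forward by (position + 5), i.e. 5, 6, 7, … — the shift grows by one for each successive letter.
For vocal: v+5=a, o+6=u, c+7=j, a+8=i, l+9=u.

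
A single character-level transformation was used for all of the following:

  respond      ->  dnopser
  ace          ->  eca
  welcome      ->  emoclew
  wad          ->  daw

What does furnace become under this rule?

The output letters match the input read backwards: respond reversed is dnopser. It's just the letters in reverse order.
For furnace: reverse → ecanruf.

ecanruf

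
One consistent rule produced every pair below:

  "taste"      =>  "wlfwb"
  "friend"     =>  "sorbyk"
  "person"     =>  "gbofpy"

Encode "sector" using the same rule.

t(19)→w(22) and a(0)→l(11) fit y≡17x+11 (mod 26); the inverse of 17 mod 26 is 23. Treating letters as 0–25, the rule is x ↦ 17x + 11 (mod 26).
On sector: s(18)→17·18+11≡5=f; e(4)→17·4+11≡1=b; c(2)→17·2+11≡19=t; t(19)→17·19+11≡22=w; o(14)→17·14+11≡15=p; r(17)→17·17+11≡14=o (all mod 26).

fbtwpo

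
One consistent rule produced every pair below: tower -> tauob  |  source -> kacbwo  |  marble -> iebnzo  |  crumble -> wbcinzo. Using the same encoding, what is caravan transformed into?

Each letter's alphabet position (a=0..z=25) is mapped through 9·x+4 mod 26 — an affine cipher.
On caravan: c(2)→9·2+4≡22=w; a(0)→9·0+4≡4=e; r(17)→9·17+4≡1=b; a(0)→9·0+4≡4=e; v(21)→9·21+4≡11=l; a(0)→9·0+4≡4=e; n(13)→9·13+4≡17=r (all mod 26).

webeler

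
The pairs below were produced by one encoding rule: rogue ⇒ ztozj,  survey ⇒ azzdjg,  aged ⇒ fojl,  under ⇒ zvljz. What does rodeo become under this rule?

The shift depends on letter class: consonant r→z is +8, but vowel o→t is +5. The rule splits by letter class: vowels +5, consonants +8.
For rodeo: r(cons)+8=z, o(vowel)+5=t, d(cons)+8=l, e(vowel)+5=j, o(vowel)+5=t.

ztljt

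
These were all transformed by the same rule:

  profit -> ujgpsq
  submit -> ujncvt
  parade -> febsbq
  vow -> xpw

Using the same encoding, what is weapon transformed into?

The output letters match the input read backwards, each shifted +1: profit reversed is tiforp. The word is reversed, then every letter is shifted forward by 1.
On weapon: reverse → nopaew; then shift: n+1=o, o+1=p, p+1=q, a+1=b, e+1=f, w+1=x.

opqbfx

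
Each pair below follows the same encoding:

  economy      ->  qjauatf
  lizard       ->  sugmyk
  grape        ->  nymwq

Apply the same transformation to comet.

The shift depends on letter class: consonant c→j is +7, but vowel e→q is +12. The rule splits by letter class: vowels +12, consonants +7.
For comet: c(cons)+7=j, o(vowel)+12=a, m(cons)+7=t, e(vowel)+12=q, t(cons)+7=a.

jatqa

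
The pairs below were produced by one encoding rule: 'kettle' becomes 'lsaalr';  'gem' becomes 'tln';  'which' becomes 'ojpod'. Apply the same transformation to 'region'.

uvpnly

The output letters match the input read backwards, each shifted +7: kettle reversed is elttek. Two steps: reverse the string, then apply a Caesar shift of +7.
For region: reverse → noiger; then shift: n+7=u, o+7=v, i+7=p, g+7=n, e+7=l, r+7=y.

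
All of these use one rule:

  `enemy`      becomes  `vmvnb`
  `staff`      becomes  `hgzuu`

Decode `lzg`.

oat

Each pair mirrors across the alphabet (e↔v, n↔m, e↔v): positions sum to 25. This is the alphabet-reversal cipher (Atbash): a becomes z, b becomes y, etc.
Undoing it on lzg: l↔o, z↔a, g↔t.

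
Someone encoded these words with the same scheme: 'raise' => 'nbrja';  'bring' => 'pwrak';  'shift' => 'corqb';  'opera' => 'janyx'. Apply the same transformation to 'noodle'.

numxxw

Two steps: reverse the string, then apply a Caesar shift of +9.
For noodle: reverse → eldoon; then shift: e+9=n, l+9=u, d+9=m, o+9=x, o+9=x, n+9=w.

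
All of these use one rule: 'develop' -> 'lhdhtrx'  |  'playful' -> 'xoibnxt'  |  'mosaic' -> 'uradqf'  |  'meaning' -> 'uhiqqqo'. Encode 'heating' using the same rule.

Shifts by position in develop: pos 0: d→l (+8), pos 1: e→h (+3), pos 2: v→d (+8), pos 3: e→h (+3) — repeating every 2. A repeating key of period 2 is used — shifts +8, +3 over and over.
On heating: h+8=p, e+3=h, a+8=i, t+3=w, i+8=q, n+3=q, g+8=o.

phiwqqo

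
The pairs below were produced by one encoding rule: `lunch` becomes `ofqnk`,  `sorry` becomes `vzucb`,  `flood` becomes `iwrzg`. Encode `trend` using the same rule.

wchyg

The shifts repeat in a cycle of length 2: positions 0,1,… shift by +3, +11, then the pattern repeats.
For trend: t+3=w, r+11=c, e+3=h, n+11=y, d+3=g.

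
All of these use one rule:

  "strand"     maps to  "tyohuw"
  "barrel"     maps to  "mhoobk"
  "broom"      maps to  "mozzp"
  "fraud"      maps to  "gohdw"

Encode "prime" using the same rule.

s(18)→t(19) and t(19)→y(24) fit y≡5x+7 (mod 26); the inverse of 5 mod 26 is 21. Each letter's alphabet position (a=0..z=25) is mapped through 5·x+7 mod 26 — an affine cipher.
For prime: p(15)→5·15+7≡4=e; r(17)→5·17+7≡14=o; i(8)→5·8+7≡21=v; m(12)→5·12+7≡15=p; e(4)→5·4+7≡1=b (all mod 26).

eovpb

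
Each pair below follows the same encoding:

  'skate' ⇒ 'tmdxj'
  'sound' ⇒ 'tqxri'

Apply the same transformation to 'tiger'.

ukjiw

Letter i (0-indexed) is shifted by i+1, so successive shifts are 1, 2, 3, ….
On tiger: t+1=u, i+2=k, g+3=j, e+4=i, r+5=w.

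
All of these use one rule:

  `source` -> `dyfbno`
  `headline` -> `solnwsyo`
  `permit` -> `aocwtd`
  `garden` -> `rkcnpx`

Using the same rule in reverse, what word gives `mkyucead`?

Shifts by position in source: pos 0: s→d (+11), pos 1: o→y (+10), pos 2: u→f (+11), pos 3: r→b (+10) — repeating every 2. It's a Vigenère-style cipher with numeric key [11,10]: position i shifts by key[i mod 2].
Decoding mkyucead: m−11=b, k−10=a, y−11=n, u−10=k, c−11=r, e−10=u, a−11=p, d−10=t.

bankrupt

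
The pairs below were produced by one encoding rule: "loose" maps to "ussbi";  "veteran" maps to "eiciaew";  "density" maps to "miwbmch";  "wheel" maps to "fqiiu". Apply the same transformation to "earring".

Two shifts are in play — +4 for a/e/i/o/u, +9 for every other letter.
For earring: e(vowel)+4=i, a(vowel)+4=e, r(cons)+9=a, r(cons)+9=a, i(vowel)+4=m, n(cons)+9=w, g(cons)+9=p.

ieaamwp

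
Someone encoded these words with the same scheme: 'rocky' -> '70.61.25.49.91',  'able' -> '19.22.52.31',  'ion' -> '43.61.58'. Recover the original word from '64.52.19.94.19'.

plaza

r(#18)→70 and o(#15)→61: differences scale by 3, so n = 3·pos + 16. Each letter becomes 3×(its alphabet position, a=1..z=26) + 16.
Reversing it on 64.52.19.94.19: 64→(64−16)÷3=16=p, 52→(52−16)÷3=12=l, 19→(19−16)÷3=1=a, 94→(94−16)÷3=26=z, 19→(19−16)÷3=1=a.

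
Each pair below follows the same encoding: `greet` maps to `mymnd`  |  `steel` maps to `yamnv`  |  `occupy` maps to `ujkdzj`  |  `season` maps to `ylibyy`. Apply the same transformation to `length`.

In greet: g→m is +6, r→y is +7, e→m is +8, e→n is +9 — the shift increases by 1 each position. The shift increases by 1 at each position, starting from +6: 6, 7, 8, ….
On length: l+6=r, e+7=l, n+8=v, g+9=p, t+10=d, h+11=s.

rlvpds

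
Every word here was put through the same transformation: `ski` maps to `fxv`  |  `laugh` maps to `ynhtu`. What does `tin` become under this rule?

gva

Compare letters: s→f is +13, k→x is +13, i→v is +13 — a constant shift. Each letter is shifted forward by 13 in the alphabet (a Caesar shift of +13).
For tin: t+13=g, i+13=v, n+13=a.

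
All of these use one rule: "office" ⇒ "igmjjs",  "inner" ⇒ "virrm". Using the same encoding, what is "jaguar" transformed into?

veyken

The output letters match the input read backwards, each shifted +4: office reversed is eciffo. The word is reversed, then every letter is shifted forward by 4.
On jaguar: reverse → raugaj; then shift: r+4=v, a+4=e, u+4=y, g+4=k, a+4=e, j+4=n.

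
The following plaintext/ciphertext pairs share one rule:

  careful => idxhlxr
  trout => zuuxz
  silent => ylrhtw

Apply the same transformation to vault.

bdaoz

Shifts by position in careful: pos 0: c→i (+6), pos 1: a→d (+3), pos 2: r→x (+6), pos 3: e→h (+3) — repeating every 2. The shifts repeat in a cycle of length 2: positions 0,1,… shift by +6, +3, then the pattern repeats.
On vault: v+6=b, a+3=d, u+6=a, l+3=o, t+6=z.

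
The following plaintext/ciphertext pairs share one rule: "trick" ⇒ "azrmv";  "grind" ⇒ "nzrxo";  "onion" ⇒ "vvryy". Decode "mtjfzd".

In trick: t→a is +7, r→z is +8, i→r is +9, c→m is +10 — the shift increases by 1 each position. Letter i (0-indexed) is shifted by i+7, so successive shifts are 7, 8, 9, ….
Reversing it on mtjfzd: m−7=f, t−8=l, j−9=a, f−10=v, z−11=o, d−12=r.

flavor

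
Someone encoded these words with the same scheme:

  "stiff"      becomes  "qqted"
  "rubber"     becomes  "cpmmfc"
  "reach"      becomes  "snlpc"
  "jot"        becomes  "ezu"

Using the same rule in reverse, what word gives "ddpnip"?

The output letters match the input read backwards, each shifted +11: stiff reversed is ffits. The word is reversed, then every letter is shifted forward by 11.
Reversing it on ddpnip: shift back: d−11=s, d−11=s, p−11=e, n−11=c, i−11=x, p−11=e → ssecxe; then reverse → excess.

excess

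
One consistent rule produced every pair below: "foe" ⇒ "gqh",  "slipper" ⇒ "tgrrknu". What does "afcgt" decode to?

The output letters match the input read backwards, each shifted +2: foe reversed is eof. Two steps: reverse the string, then apply a Caesar shift of +2.
Reversing it on afcgt: shift back: a−2=y, f−2=d, c−2=a, g−2=e, t−2=r → ydaer; then reverse → ready.

ready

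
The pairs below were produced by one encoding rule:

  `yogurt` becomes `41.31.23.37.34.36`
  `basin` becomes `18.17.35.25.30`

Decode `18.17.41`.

bay

Letters become their 1-based position plus 16 (so a→17, b→18, …).
Decoding 18.17.41: 18→(18−16)÷1=2=b, 17→(17−16)÷1=1=a, 41→(41−16)÷1=25=y.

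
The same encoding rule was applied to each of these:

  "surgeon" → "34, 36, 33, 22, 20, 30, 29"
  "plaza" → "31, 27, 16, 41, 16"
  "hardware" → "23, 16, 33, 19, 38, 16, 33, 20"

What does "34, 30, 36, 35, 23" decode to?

south

s is letter #19 and maps to 34: an offset of 15. Each letter is replaced by its alphabet position (a=1..z=26) + 15.
Undoing it on 34, 30, 36, 35, 23: 34→(34−15)÷1=19=s, 30→(30−15)÷1=15=o, 36→(36−15)÷1=21=u, 35→(35−15)÷1=20=t, 23→(23−15)÷1=8=h.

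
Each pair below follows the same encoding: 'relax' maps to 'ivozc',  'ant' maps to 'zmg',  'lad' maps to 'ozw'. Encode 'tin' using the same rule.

Each letter is replaced by its mirror in the alphabet: a↔z, b↔y, c↔x, and so on (the Atbash cipher).
On tin: t↔g, i↔r, n↔m.

grm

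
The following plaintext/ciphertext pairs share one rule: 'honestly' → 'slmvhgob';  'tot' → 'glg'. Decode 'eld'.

vow

This is the alphabet-reversal cipher (Atbash): a becomes z, b becomes y, etc.
Reversing it on eld: e↔v, l↔o, d↔w.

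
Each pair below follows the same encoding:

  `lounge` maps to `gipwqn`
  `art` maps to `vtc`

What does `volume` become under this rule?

Two steps: reverse the string, then apply a Caesar shift of +2.
On volume: reverse → emulov; then shift: e+2=g, m+2=o, u+2=w, l+2=n, o+2=q, v+2=x.

gownqx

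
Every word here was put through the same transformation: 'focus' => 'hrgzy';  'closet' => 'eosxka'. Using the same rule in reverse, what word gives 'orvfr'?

In focus: f→h is +2, o→r is +3, c→g is +4, u→z is +5 — the shift increases by 1 each position. Each letter shifts forward by (position + 2), i.e. 2, 3, 4, … — the shift grows by one for each successive letter.
Undoing it on orvfr: o−2=m, r−3=o, v−4=r, f−5=a, r−6=l.

moral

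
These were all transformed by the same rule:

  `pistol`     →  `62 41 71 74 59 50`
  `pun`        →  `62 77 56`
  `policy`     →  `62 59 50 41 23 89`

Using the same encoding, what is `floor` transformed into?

32 50 59 59 68

With a=1..z=26, the number is 3·pos + 14.
Applying it to floor: f=6→32, l=12→50, o=15→59, o=15→59, r=18→68.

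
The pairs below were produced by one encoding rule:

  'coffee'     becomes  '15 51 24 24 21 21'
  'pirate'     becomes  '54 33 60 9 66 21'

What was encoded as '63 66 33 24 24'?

The formula is n = 3×(alphabet index, a=1) + 6.
Undoing it on 63 66 33 24 24: 63→(63−6)÷3=19=s, 66→(66−6)÷3=20=t, 33→(33−6)÷3=9=i, 24→(24−6)÷3=6=f, 24→(24−6)÷3=6=f.

stiff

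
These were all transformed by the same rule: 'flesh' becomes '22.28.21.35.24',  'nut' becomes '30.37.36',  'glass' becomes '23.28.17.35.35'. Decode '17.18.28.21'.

The number is (letter's place in the alphabet, a=1) + 16.
Undoing it on 17.18.28.21: 17→(17−16)÷1=1=a, 18→(18−16)÷1=2=b, 28→(28−16)÷1=12=l, 21→(21−16)÷1=5=e.

able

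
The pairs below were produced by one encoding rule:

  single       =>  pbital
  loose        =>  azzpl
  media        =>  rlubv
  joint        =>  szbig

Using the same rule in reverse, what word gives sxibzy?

junior

s(18)→p(15) and i(8)→b(1) fit y≡17x+21 (mod 26); the inverse of 17 mod 26 is 23. Each letter's alphabet position (a=0..z=25) is mapped through 17·x+21 mod 26 — an affine cipher.
Reversing it on sxibzy: s(18)→23·(18−21)≡9=j; x(23)→23·(23−21)≡20=u; i(8)→23·(8−21)≡13=n; b(1)→23·(1−21)≡8=i; z(25)→23·(25−21)≡14=o; y(24)→23·(24−21)≡17=r (all mod 26).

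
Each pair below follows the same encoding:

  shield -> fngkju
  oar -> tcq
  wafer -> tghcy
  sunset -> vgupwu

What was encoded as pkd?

The output letters match the input read backwards, each shifted +2: shield reversed is dleihs. Read the word backwards and shift each letter +2.
Undoing it on pkd: shift back: p−2=n, k−2=i, d−2=b → nib; then reverse → bin.

bin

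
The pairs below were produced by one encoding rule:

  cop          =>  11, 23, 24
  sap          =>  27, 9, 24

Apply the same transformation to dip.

12, 17, 24

c is letter #3 and maps to 11: an offset of 8. Letters become their 1-based position plus 8 (so a→9, b→10, …).
On dip: d=4→12, i=9→17, p=16→24.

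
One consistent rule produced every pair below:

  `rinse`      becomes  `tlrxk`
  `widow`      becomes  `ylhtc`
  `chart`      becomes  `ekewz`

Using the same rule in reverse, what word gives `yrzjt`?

The shift increases by 1 at each position, starting from +2: 2, 3, 4, ….
Decoding yrzjt: y−2=w, r−3=o, z−4=v, j−5=e, t−6=n.

woven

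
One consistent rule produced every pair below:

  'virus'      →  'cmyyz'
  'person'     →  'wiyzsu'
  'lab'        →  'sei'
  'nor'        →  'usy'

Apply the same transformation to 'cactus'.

jejayz

The shift depends on letter class: consonant v→c is +7, but vowel i→m is +4. The rule splits by letter class: vowels +4, consonants +7.
For cactus: c(cons)+7=j, a(vowel)+4=e, c(cons)+7=j, t(cons)+7=a, u(vowel)+4=y, s(cons)+7=z.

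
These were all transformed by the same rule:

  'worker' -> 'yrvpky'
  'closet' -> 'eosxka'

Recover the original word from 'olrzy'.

minus

In worker: w→y is +2, o→r is +3, r→v is +4, k→p is +5 — the shift increases by 1 each position. The shift increases by 1 at each position, starting from +2: 2, 3, 4, ….
Undoing it on olrzy: o−2=m, l−3=i, r−4=n, z−5=u, y−6=s.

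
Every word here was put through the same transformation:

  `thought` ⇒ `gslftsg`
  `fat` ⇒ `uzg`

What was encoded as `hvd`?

sew

Each pair mirrors across the alphabet (t↔g, h↔s, o↔l): positions sum to 25. Letters are reflected about the middle of the alphabet (position → 25−position): Atbash.
Undoing it on hvd: h↔s, v↔e, d↔w.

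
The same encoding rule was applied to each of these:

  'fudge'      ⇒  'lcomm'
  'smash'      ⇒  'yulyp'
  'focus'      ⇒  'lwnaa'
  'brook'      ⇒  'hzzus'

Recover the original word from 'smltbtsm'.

meantime

Shifts by position in fudge: pos 0: f→l (+6), pos 1: u→c (+8), pos 2: d→o (+11), pos 3: g→m (+6), pos 4: e→m (+8) — repeating every 3. A repeating key of period 3 is used — shifts +6, +8, +11 over and over.
Undoing it on smltbtsm: s−6=m, m−8=e, l−11=a, t−6=n, b−8=t, t−11=i, s−6=m, m−8=e.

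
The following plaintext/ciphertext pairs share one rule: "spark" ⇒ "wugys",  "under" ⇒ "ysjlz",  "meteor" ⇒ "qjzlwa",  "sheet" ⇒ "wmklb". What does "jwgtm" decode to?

In spark: s→w is +4, p→u is +5, a→g is +6, r→y is +7 — the shift increases by 1 each position. The shift increases by 1 at each position, starting from +4: 4, 5, 6, ….
Reversing it on jwgtm: j−4=f, w−5=r, g−6=a, t−7=m, m−8=e.

frame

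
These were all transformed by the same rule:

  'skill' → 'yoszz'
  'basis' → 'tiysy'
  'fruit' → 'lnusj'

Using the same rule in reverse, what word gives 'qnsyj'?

wrist

s(18)→y(24) and k(10)→o(14) fit y≡11x+8 (mod 26); the inverse of 11 mod 26 is 19. Treating letters as 0–25, the rule is x ↦ 11x + 8 (mod 26).
Undoing it on qnsyj: q(16)→19·(16−8)≡22=w; n(13)→19·(13−8)≡17=r; s(18)→19·(18−8)≡8=i; y(24)→19·(24−8)≡18=s; j(9)→19·(9−8)≡19=t (all mod 26).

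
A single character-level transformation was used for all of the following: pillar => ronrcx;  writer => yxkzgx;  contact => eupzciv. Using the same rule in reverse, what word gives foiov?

Shifts by position in pillar: pos 0: p→r (+2), pos 1: i→o (+6), pos 2: l→n (+2), pos 3: l→r (+6) — repeating every 2. A repeating key of period 2 is used — shifts +2, +6 over and over.
Decoding foiov: f−2=d, o−6=i, i−2=g, o−6=i, v−2=t.

digit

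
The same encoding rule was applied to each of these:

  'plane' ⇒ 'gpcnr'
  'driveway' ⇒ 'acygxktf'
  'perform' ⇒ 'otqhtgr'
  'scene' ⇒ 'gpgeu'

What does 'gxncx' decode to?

The output letters match the input read backwards, each shifted +2: plane reversed is enalp. The word is reversed, then every letter is shifted forward by 2.
Reversing it on gxncx: shift back: g−2=e, x−2=v, n−2=l, c−2=a, x−2=v → evlav; then reverse → valve.

valve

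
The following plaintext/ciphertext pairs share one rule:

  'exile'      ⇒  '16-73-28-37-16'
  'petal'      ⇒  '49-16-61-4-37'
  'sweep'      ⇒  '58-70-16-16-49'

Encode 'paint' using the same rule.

Each letter becomes 3×(its alphabet position, a=1..z=26) + 1.
Applying it to paint: p=16→49, a=1→4, i=9→28, n=14→43, t=20→61.

49-4-28-43-61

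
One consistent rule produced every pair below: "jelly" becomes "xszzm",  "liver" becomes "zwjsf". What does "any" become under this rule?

Compare letters: j→x is +14, e→s is +14, l→z is +14 — a constant shift. Every letter moves 14 places later in the alphabet, wrapping around z→a.
Applying it to any: a+14=o, n+14=b, y+14=m.

obm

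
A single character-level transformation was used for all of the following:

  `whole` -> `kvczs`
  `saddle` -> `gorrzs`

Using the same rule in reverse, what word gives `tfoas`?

frame

Compare letters: w→k is +14, h→v is +14, o→c is +14 — a constant shift. Each letter is shifted forward by 14 in the alphabet (a Caesar shift of +14).
Reversing it on tfoas: t−14=f, f−14=r, o−14=a, a−14=m, s−14=e.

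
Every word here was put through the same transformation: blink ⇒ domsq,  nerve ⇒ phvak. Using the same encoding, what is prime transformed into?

In blink: b→d is +2, l→o is +3, i→m is +4, n→s is +5 — the shift increases by 1 each position. Each letter shifts forward by (position + 2), i.e. 2, 3, 4, … — the shift grows by one for each successive letter.
Applying it to prime: p+2=r, r+3=u, i+4=m, m+5=r, e+6=k.

rumrk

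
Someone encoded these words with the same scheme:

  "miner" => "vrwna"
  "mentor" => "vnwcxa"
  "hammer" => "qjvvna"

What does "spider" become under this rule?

byrmna

Compare letters: m→v is +9, i→r is +9, n→w is +9 — a constant shift. This is a Caesar cipher with shift 9.
Applying it to spider: s+9=b, p+9=y, i+9=r, d+9=m, e+9=n, r+9=a.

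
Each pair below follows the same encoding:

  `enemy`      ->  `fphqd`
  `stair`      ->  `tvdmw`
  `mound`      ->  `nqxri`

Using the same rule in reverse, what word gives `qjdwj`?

phase

In enemy: e→f is +1, n→p is +2, e→h is +3, m→q is +4 — the shift increases by 1 each position. Letter i (0-indexed) is shifted by i+1, so successive shifts are 1, 2, 3, ….
Decoding qjdwj: q−1=p, j−2=h, d−3=a, w−4=s, j−5=e.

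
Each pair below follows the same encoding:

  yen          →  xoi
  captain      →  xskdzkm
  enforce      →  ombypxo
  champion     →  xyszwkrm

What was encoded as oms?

ice

Read the word backwards and shift each letter +10.
Decoding oms: shift back: o−10=e, m−10=c, s−10=i → eci; then reverse → ice.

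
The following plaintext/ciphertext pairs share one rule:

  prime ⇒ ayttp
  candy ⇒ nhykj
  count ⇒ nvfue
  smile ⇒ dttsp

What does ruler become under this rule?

A repeating key of period 2 is used — shifts +11, +7 over and over.
For ruler: r+11=c, u+7=b, l+11=w, e+7=l, r+11=c.

cbwlc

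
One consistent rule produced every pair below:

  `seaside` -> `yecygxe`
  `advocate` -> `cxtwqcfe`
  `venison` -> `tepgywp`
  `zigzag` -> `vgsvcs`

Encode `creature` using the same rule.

qrecfmre

s(18)→y(24) and e(4)→e(4) fit y≡7x+2 (mod 26); the inverse of 7 mod 26 is 15. Treating letters as 0–25, the rule is x ↦ 7x + 2 (mod 26).
On creature: c(2)→7·2+2≡16=q; r(17)→7·17+2≡17=r; e(4)→7·4+2≡4=e; a(0)→7·0+2≡2=c; t(19)→7·19+2≡5=f; u(20)→7·20+2≡12=m; r(17)→7·17+2≡17=r; e(4)→7·4+2≡4=e (all mod 26).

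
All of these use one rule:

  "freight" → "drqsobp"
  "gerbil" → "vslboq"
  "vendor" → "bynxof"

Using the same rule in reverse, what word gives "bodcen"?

The output letters match the input read backwards, each shifted +10: freight reversed is thgierf. The word is reversed, then every letter is shifted forward by 10.
Undoing it on bodcen: shift back: b−10=r, o−10=e, d−10=t, c−10=s, e−10=u, n−10=d → retsud; then reverse → duster.

duster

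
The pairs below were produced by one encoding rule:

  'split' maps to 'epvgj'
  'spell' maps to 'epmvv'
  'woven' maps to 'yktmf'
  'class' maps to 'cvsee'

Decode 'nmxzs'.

Each letter's alphabet position (a=0..z=25) is mapped through 5·x+18 mod 26 — an affine cipher.
Decoding nmxzs: n(13)→21·(13−18)≡25=z; m(12)→21·(12−18)≡4=e; x(23)→21·(23−18)≡1=b; z(25)→21·(25−18)≡17=r; s(18)→21·(18−18)≡0=a (all mod 26).

zebra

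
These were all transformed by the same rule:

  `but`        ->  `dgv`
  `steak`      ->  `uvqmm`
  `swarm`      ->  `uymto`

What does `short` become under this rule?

The shift depends on letter class: consonant b→d is +2, but vowel u→g is +12. Vowels shift forward by 12 and consonants shift forward by 2.
Applying it to short: s(cons)+2=u, h(cons)+2=j, o(vowel)+12=a, r(cons)+2=t, t(cons)+2=v.

ujatv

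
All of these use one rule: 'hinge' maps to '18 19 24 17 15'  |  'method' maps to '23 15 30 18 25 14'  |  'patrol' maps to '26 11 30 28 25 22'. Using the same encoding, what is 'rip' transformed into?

28 19 26

Letters become their 1-based position plus 10 (so a→11, b→12, …).
Applying it to rip: r=18→28, i=9→19, p=16→26.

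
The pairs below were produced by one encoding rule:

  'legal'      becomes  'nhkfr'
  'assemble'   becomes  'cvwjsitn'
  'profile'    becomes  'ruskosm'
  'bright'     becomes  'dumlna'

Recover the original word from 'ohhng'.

Each letter shifts forward by (position + 2), i.e. 2, 3, 4, … — the shift grows by one for each successive letter.
Reversing it on ohhng: o−2=m, h−3=e, h−4=d, n−5=i, g−6=a.

media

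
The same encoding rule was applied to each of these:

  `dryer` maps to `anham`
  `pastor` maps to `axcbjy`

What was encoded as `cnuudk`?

The output letters match the input read backwards, each shifted +9: dryer reversed is reyrd. The word is reversed, then every letter is shifted forward by 9.
Decoding cnuudk: shift back: c−9=t, n−9=e, u−9=l, u−9=l, d−9=u, k−9=b → tellub; then reverse → bullet.

bullet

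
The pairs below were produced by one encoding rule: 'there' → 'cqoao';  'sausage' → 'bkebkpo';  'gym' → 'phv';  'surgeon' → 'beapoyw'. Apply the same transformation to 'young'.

The shift depends on letter class: consonant t→c is +9, but vowel e→o is +10. Two shifts are in play — +10 for a/e/i/o/u, +9 for every other letter.
For young: y(cons)+9=h, o(vowel)+10=y, u(vowel)+10=e, n(cons)+9=w, g(cons)+9=p.

hyewp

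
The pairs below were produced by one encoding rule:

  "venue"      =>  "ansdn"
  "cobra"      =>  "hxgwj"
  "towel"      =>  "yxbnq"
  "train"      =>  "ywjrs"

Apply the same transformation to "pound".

The shift depends on letter class: consonant v→a is +5, but vowel e→n is +9. Two shifts are in play — +9 for a/e/i/o/u, +5 for every other letter.
Applying it to pound: p(cons)+5=u, o(vowel)+9=x, u(vowel)+9=d, n(cons)+5=s, d(cons)+5=i.

uxdsi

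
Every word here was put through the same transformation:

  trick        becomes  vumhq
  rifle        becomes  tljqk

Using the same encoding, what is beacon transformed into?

dhehuu

In trick: t→v is +2, r→u is +3, i→m is +4, c→h is +5 — the shift increases by 1 each position. Each letter shifts forward by (position + 2), i.e. 2, 3, 4, … — the shift grows by one for each successive letter.
For beacon: b+2=d, e+3=h, a+4=e, c+5=h, o+6=u, n+7=u.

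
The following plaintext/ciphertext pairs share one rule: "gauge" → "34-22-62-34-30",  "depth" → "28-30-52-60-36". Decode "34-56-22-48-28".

grand

g(#7)→34 and a(#1)→22: differences scale by 2, so n = 2·pos + 20. The formula is n = 2×(alphabet index, a=1) + 20.
Decoding 34-56-22-48-28: 34→(34−20)÷2=7=g, 56→(56−20)÷2=18=r, 22→(22−20)÷2=1=a, 48→(48−20)÷2=14=n, 28→(28−20)÷2=4=d.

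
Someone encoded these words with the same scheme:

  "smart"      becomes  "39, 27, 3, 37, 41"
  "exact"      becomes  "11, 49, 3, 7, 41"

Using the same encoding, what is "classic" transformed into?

7, 25, 3, 39, 39, 19, 7

Each letter becomes 2×(its alphabet position, a=1..z=26) + 1.
Applying it to classic: c=3→7, l=12→25, a=1→3, s=19→39, s=19→39, i=9→19, c=3→7.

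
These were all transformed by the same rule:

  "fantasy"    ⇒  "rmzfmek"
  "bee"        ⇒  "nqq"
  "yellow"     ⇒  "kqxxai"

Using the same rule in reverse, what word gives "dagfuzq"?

routine

Compare letters: f→r is +12, a→m is +12, n→z is +12 — a constant shift. Each letter is shifted forward by 12 in the alphabet (a Caesar shift of +12).
Decoding dagfuzq: d−12=r, a−12=o, g−12=u, f−12=t, u−12=i, z−12=n, q−12=e.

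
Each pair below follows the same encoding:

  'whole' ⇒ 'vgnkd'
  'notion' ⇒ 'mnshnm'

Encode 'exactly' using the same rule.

Compare letters: w→v is +25, h→g is +25, o→n is +25 — a constant shift. This is a Caesar cipher with shift 25.
On exactly: e+25=d, x+25=w, a+25=z, c+25=b, t+25=s, l+25=k, y+25=x.

dwzbskx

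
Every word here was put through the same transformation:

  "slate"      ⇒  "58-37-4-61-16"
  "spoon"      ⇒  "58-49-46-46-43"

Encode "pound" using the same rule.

49-46-64-43-13

s(#19)→58 and l(#12)→37: differences scale by 3, so n = 3·pos + 1. Each letter becomes 3×(its alphabet position, a=1..z=26) + 1.
Applying it to pound: p=16→49, o=15→46, u=21→64, n=14→43, d=4→13.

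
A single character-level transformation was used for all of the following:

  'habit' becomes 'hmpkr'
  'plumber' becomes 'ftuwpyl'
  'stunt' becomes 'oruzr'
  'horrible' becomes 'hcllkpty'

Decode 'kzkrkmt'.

initial

h(7)→h(7) and a(0)→m(12) fit y≡3x+12 (mod 26); the inverse of 3 mod 26 is 9. Each letter's alphabet position (a=0..z=25) is mapped through 3·x+12 mod 26 — an affine cipher.
Decoding kzkrkmt: k(10)→9·(10−12)≡8=i; z(25)→9·(25−12)≡13=n; k(10)→9·(10−12)≡8=i; r(17)→9·(17−12)≡19=t; k(10)→9·(10−12)≡8=i; m(12)→9·(12−12)≡0=a; t(19)→9·(19−12)≡11=l (all mod 26).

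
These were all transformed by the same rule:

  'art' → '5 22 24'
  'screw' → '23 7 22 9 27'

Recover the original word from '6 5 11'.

bag

a is letter #1 and maps to 5: an offset of 4. Each letter is replaced by its alphabet position (a=1..z=26) + 4.
Decoding 6 5 11: 6→(6−4)÷1=2=b, 5→(5−4)÷1=1=a, 11→(11−4)÷1=7=g.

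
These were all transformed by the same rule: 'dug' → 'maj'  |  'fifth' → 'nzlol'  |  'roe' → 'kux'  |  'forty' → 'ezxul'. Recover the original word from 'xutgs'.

The output letters match the input read backwards, each shifted +6: dug reversed is gud. The word is reversed, then every letter is shifted forward by 6.
Reversing it on xutgs: shift back: x−6=r, u−6=o, t−6=n, g−6=a, s−6=m → ronam; then reverse → manor.

manor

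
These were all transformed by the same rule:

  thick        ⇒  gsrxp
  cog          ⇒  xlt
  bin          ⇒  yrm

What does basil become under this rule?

Each letter is replaced by its mirror in the alphabet: a↔z, b↔y, c↔x, and so on (the Atbash cipher).
Applying it to basil: b↔y, a↔z, s↔h, i↔r, l↔o.

yzhro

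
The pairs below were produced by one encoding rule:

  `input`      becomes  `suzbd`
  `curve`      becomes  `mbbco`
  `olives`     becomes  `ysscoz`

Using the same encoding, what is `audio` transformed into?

The shifts repeat in a cycle of length 2: positions 0,1,… shift by +10, +7, then the pattern repeats.
Applying it to audio: a+10=k, u+7=b, d+10=n, i+7=p, o+10=y.

kbnpy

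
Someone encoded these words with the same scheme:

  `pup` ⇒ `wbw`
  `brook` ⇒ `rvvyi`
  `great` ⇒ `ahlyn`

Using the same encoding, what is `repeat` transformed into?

ahlwly

The output letters match the input read backwards, each shifted +7: pup reversed is pup. Two steps: reverse the string, then apply a Caesar shift of +7.
On repeat: reverse → taeper; then shift: t+7=a, a+7=h, e+7=l, p+7=w, e+7=l, r+7=y.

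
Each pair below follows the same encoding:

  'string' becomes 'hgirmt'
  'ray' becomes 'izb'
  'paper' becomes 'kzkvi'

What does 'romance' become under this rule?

Each pair mirrors across the alphabet (s↔h, t↔g, r↔i): positions sum to 25. Each letter is replaced by its mirror in the alphabet: a↔z, b↔y, c↔x, and so on (the Atbash cipher).
For romance: r↔i, o↔l, m↔n, a↔z, n↔m, c↔x, e↔v.

ilnzmxv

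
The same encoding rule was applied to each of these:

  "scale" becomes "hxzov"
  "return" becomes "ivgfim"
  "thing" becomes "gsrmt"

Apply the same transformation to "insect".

Each pair mirrors across the alphabet (s↔h, c↔x, a↔z): positions sum to 25. Letters are reflected about the middle of the alphabet (position → 25−position): Atbash.
For insect: i↔r, n↔m, s↔h, e↔v, c↔x, t↔g.

rmhvxg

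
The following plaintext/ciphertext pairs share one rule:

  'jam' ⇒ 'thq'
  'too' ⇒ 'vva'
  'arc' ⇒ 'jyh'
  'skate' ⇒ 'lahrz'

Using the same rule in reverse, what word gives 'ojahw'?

patch

The word is reversed, then every letter is shifted forward by 7.
Reversing it on ojahw: shift back: o−7=h, j−7=c, a−7=t, h−7=a, w−7=p → hctap; then reverse → patch.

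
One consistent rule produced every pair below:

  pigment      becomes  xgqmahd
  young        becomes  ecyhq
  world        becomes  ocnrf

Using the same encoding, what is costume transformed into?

p(15)→x(23) and i(8)→g(6) fit y≡21x+20 (mod 26); the inverse of 21 mod 26 is 5. This is an affine cipher: with a=0,…,z=25, each position x becomes (21x+20) mod 26.
On costume: c(2)→21·2+20≡10=k; o(14)→21·14+20≡2=c; s(18)→21·18+20≡8=i; t(19)→21·19+20≡3=d; u(20)→21·20+20≡24=y; m(12)→21·12+20≡12=m; e(4)→21·4+20≡0=a (all mod 26).

kcidyma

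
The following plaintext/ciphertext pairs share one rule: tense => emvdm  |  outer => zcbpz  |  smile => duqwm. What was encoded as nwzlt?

coral

Shifts by position in tense: pos 0: t→e (+11), pos 1: e→m (+8), pos 2: n→v (+8), pos 3: s→d (+11), pos 4: e→m (+8) — repeating every 3. The shifts repeat in a cycle of length 3: positions 0,1,… shift by +11, +8, +8, then the pattern repeats.
Undoing it on nwzlt: n−11=c, w−8=o, z−8=r, l−11=a, t−8=l.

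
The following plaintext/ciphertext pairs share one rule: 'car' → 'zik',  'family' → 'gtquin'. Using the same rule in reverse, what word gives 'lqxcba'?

The output letters match the input read backwards, each shifted +8: car reversed is rac. Read the word backwards and shift each letter +8.
Undoing it on lqxcba: shift back: l−8=d, q−8=i, x−8=p, c−8=u, b−8=t, a−8=s → diputs; then reverse → stupid.

stupid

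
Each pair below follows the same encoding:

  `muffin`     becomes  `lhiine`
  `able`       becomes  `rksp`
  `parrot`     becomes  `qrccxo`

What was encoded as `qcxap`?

prove

m(12)→l(11) and u(20)→h(7) fit y≡19x+17 (mod 26); the inverse of 19 mod 26 is 11. Treating letters as 0–25, the rule is x ↦ 19x + 17 (mod 26).
Decoding qcxap: q(16)→11·(16−17)≡15=p; c(2)→11·(2−17)≡17=r; x(23)→11·(23−17)≡14=o; a(0)→11·(0−17)≡21=v; p(15)→11·(15−17)≡4=e (all mod 26).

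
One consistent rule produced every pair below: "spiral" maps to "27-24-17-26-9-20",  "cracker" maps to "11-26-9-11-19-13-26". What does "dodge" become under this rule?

12-23-12-15-13

s is letter #19 and maps to 27: an offset of 8. Each letter is replaced by its alphabet position (a=1..z=26) + 8.
Applying it to dodge: d=4→12, o=15→23, d=4→12, g=7→15, e=5→13.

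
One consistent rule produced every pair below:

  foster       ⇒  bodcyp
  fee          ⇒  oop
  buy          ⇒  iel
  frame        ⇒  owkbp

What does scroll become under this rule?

Two steps: reverse the string, then apply a Caesar shift of +10.
For scroll: reverse → llorcs; then shift: l+10=v, l+10=v, o+10=y, r+10=b, c+10=m, s+10=c.

vvybmc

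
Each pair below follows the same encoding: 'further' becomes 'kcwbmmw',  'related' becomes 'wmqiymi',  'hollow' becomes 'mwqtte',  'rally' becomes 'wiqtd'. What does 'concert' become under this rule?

hwskjzy

It's a Vigenère-style cipher with numeric key [5,8]: position i shifts by key[i mod 2].
On concert: c+5=h, o+8=w, n+5=s, c+8=k, e+5=j, r+8=z, t+5=y.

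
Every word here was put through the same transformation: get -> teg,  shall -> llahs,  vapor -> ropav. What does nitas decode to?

The output letters match the input read backwards: get reversed is teg. The word is simply reversed.
Undoing it on nitas: then reverse → satin.

satin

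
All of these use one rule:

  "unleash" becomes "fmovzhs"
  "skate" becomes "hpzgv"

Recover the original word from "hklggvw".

spotted

Each letter is replaced by its mirror in the alphabet: a↔z, b↔y, c↔x, and so on (the Atbash cipher).
Reversing it on hklggvw: h↔s, k↔p, l↔o, g↔t, g↔t, v↔e, w↔d.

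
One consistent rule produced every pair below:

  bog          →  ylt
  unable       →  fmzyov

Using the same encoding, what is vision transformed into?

Each pair mirrors across the alphabet (b↔y, o↔l, g↔t): positions sum to 25. Letters are reflected about the middle of the alphabet (position → 25−position): Atbash.
For vision: v↔e, i↔r, s↔h, i↔r, o↔l, n↔m.

erhrlm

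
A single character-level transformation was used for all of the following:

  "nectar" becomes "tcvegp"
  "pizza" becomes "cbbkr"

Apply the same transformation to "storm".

The word is reversed, then every letter is shifted forward by 2.
Applying it to storm: reverse → mrots; then shift: m+2=o, r+2=t, o+2=q, t+2=v, s+2=u.

otqvu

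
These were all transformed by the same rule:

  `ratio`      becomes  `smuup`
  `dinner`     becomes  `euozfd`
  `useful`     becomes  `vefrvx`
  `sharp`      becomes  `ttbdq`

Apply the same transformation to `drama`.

edbyb

The shifts repeat in a cycle of length 2: positions 0,1,… shift by +1, +12, then the pattern repeats.
Applying it to drama: d+1=e, r+12=d, a+1=b, m+12=y, a+1=b.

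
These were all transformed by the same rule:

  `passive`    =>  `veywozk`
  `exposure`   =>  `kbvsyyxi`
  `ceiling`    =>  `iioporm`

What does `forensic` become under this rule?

lsxitwog

Shifts by position in passive: pos 0: p→v (+6), pos 1: a→e (+4), pos 2: s→y (+6), pos 3: s→w (+4) — repeating every 2. It's a Vigenère-style cipher with numeric key [6,4]: position i shifts by key[i mod 2].
Applying it to forensic: f+6=l, o+4=s, r+6=x, e+4=i, n+6=t, s+4=w, i+6=o, c+4=g.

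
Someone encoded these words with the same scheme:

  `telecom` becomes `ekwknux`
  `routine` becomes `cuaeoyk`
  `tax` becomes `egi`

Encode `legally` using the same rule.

wkrgwwj

The shift depends on letter class: consonant t→e is +11, but vowel e→k is +6. Vowels shift forward by 6 and consonants shift forward by 11.
Applying it to legally: l(cons)+11=w, e(vowel)+6=k, g(cons)+11=r, a(vowel)+6=g, l(cons)+11=w, l(cons)+11=w, y(cons)+11=j.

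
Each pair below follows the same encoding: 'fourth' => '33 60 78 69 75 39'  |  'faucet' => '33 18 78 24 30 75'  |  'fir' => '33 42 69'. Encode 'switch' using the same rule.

72 84 42 75 24 39

f(#6)→33 and o(#15)→60: differences scale by 3, so n = 3·pos + 15. Each letter becomes 3×(its alphabet position, a=1..z=26) + 15.
On switch: s=19→72, w=23→84, i=9→42, t=20→75, c=3→24, h=8→39.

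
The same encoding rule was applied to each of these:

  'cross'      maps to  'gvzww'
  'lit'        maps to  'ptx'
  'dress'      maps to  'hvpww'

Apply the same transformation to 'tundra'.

Two shifts are in play — +11 for a/e/i/o/u, +4 for every other letter.
For tundra: t(cons)+4=x, u(vowel)+11=f, n(cons)+4=r, d(cons)+4=h, r(cons)+4=v, a(vowel)+11=l.

xfrhvl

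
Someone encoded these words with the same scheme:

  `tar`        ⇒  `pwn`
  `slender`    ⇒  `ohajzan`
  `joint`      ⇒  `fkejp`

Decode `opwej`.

stain

Compare letters: t→p is +22, a→w is +22, r→n is +22 — a constant shift. It's a constant shift of +22 (ROT22).
Undoing it on opwej: o−22=s, p−22=t, w−22=a, e−22=i, j−22=n.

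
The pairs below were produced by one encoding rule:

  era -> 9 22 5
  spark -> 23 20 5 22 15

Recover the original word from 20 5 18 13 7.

panic

The number is (letter's place in the alphabet, a=1) + 4.
Reversing it on 20 5 18 13 7: 20→(20−4)÷1=16=p, 5→(5−4)÷1=1=a, 18→(18−4)÷1=14=n, 13→(13−4)÷1=9=i, 7→(7−4)÷1=3=c.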